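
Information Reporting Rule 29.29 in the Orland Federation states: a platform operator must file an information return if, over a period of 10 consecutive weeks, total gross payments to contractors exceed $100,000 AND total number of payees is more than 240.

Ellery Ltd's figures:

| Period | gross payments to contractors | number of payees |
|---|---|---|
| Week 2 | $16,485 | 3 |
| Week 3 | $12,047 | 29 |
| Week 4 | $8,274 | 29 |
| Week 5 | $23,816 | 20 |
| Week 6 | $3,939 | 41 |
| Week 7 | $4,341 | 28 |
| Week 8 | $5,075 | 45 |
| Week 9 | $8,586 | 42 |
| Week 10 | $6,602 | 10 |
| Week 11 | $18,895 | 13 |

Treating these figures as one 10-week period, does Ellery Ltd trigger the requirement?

Yes

Total gross payments to contractors: $16,485 + $12,047 + $8,274 + $23,816 + $3,939 + $4,341 + $5,075 + $8,586 + $6,602 + $18,895 = $108,060 (> $100,000).
Total number of payees: 3 + 29 + 29 + 20 + 41 + 28 + 45 + 42 + 10 + 13 = 260 (> 240).
The test is 'and': both thresholds are exceeded.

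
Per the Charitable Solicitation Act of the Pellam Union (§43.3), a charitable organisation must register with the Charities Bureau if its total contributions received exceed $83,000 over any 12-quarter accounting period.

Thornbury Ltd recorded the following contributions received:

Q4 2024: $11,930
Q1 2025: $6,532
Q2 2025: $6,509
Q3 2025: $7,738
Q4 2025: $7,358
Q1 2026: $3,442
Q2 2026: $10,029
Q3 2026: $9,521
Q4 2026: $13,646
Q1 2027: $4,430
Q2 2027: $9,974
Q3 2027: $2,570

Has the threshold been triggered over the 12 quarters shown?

Yes

Total contributions received: $11,930 + $6,532 + $6,509 + $7,738 + $7,358 + $3,442 + $10,029 + $9,521 + $13,646 + $4,430 + $9,974 + $2,570 = $93,679.
$93,679 > $83,000, so the threshold is exceeded.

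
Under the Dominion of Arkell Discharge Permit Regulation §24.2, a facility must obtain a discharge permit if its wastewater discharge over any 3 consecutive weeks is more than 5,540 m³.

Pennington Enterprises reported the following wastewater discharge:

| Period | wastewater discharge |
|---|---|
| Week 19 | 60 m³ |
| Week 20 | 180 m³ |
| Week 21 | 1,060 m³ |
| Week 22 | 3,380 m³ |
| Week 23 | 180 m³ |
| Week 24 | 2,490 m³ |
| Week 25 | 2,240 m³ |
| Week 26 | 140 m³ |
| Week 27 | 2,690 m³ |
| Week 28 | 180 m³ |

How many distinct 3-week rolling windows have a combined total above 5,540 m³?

Week 19–Week 21: 60 m³ + 180 m³ + 1,060 m³ = 1,300 m³ (under)
Week 20–Week 22: 180 m³ + 1,060 m³ + 3,380 m³ = 4,620 m³ (under)
Week 21–Week 23: 1,060 m³ + 3,380 m³ + 180 m³ = 4,620 m³ (under)
Week 22–Week 24: 3,380 m³ + 180 m³ + 2,490 m³ = 6,050 m³ (over)
Week 23–Week 25: 180 m³ + 2,490 m³ + 2,240 m³ = 4,910 m³ (under)
Week 24–Week 26: 2,490 m³ + 2,240 m³ + 140 m³ = 4,870 m³ (under)
Week 25–Week 27: 2,240 m³ + 140 m³ + 2,690 m³ = 5,070 m³ (under)
Week 26–Week 28: 140 m³ + 2,690 m³ + 180 m³ = 3,010 m³ (under)
1 window exceeds the threshold.

1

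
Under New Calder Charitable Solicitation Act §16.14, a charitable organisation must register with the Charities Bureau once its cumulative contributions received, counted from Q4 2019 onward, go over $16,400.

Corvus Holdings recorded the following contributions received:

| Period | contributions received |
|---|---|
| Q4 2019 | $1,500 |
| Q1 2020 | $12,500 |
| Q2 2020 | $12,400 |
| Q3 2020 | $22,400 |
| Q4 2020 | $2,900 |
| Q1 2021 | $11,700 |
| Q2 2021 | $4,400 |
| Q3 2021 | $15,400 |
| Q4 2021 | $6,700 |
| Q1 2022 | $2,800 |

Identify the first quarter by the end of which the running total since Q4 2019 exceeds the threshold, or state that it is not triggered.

Through Q4 2019: $1,500
Through Q1 2020: $14,000
Through Q2 2020: $26,400 ← exceeds threshold

Q2 2020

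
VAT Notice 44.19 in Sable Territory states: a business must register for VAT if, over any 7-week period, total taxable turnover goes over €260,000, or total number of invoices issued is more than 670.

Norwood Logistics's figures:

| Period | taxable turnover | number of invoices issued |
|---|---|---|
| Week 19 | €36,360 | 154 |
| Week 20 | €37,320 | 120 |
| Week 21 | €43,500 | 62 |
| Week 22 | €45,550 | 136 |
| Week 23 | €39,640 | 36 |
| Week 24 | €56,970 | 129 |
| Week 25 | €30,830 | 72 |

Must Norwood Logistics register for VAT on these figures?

Yes

Total taxable turnover: €36,360 + €37,320 + €43,500 + €45,550 + €39,640 + €56,970 + €30,830 = €290,170 (> €260,000).
Total number of invoices issued: 154 + 120 + 62 + 136 + 36 + 129 + 72 = 709 (> 670).
The test is 'or': at least one threshold is exceeded.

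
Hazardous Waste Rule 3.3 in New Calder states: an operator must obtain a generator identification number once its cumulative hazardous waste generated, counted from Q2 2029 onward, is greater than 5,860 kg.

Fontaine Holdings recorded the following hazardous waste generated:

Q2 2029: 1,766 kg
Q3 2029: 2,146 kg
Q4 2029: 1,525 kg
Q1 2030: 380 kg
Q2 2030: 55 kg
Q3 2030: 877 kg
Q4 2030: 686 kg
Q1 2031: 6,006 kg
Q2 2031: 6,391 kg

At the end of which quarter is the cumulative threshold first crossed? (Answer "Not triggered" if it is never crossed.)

Through Q2 2029: 1,766 kg
Through Q3 2029: 3,912 kg
Through Q4 2029: 5,437 kg
Through Q1 2030: 5,817 kg
Through Q2 2030: 5,872 kg ← exceeds threshold

Q2 2030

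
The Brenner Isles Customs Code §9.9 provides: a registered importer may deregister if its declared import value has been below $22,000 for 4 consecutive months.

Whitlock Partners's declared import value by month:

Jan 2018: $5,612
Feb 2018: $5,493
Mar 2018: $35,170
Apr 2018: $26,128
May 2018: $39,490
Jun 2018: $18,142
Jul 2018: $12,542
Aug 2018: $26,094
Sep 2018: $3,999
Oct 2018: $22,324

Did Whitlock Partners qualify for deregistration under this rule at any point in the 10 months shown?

No

Months below $22,000: Jan 2018, Feb 2018, Jun 2018, Jul 2018, Sep 2018.
Longest run of consecutive months below the threshold: 2.
2 < 4, so Whitlock Partners never became eligible.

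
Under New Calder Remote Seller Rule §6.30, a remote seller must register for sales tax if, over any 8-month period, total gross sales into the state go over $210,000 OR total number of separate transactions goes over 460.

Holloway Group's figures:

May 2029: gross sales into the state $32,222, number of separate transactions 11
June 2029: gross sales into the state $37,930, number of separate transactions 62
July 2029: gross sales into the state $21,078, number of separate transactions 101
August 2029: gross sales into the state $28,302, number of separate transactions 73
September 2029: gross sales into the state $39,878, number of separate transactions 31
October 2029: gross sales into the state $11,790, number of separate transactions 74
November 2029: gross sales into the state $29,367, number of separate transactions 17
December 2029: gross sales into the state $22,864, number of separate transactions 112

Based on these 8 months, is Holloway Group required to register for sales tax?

Yes

Total gross sales into the state: $32,222 + $37,930 + $21,078 + $28,302 + $39,878 + $11,790 + $29,367 + $22,864 = $223,431 (> $210,000).
Total number of separate transactions: 11 + 62 + 101 + 73 + 31 + 74 + 17 + 112 = 481 (> 460).
The test is 'or': at least one threshold is exceeded.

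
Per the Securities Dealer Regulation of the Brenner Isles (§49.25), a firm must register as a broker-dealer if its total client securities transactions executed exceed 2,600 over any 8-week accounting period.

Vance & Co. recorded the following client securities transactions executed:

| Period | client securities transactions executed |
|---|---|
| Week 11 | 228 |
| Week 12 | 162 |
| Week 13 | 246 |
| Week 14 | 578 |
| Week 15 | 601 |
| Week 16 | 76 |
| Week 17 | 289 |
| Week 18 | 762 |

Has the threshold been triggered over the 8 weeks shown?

Yes

Total client securities transactions executed: 228 + 162 + 246 + 578 + 601 + 76 + 289 + 762 = 2,942.
2,942 > 2,600, so the threshold is exceeded.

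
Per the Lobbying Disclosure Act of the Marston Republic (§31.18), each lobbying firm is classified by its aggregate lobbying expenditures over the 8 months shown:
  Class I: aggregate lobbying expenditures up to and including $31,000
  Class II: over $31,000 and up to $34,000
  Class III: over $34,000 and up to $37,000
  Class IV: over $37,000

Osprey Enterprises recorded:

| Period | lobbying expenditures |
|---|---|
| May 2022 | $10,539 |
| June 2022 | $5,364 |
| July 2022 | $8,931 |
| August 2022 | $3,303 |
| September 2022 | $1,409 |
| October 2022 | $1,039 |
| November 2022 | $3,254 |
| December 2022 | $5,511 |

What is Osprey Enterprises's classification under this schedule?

Class IV

Aggregate lobbying expenditures: $10,539 + $5,364 + $8,931 + $3,303 + $1,409 + $1,039 + $3,254 + $5,511 = $39,350.
$39,350 > $37,000, so Class IV applies.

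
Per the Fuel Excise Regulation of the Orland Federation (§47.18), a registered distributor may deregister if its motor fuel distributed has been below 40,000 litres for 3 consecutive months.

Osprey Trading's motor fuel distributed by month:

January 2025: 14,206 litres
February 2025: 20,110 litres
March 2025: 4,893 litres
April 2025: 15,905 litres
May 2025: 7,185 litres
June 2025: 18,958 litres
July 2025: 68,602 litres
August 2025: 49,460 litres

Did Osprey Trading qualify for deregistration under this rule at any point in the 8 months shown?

Months below 40,000 litres: January 2025, February 2025, March 2025, April 2025, May 2025, June 2025.
Longest run of consecutive months below the threshold: 6.
6 ≥ 3, so Osprey Trading became eligible.

Yes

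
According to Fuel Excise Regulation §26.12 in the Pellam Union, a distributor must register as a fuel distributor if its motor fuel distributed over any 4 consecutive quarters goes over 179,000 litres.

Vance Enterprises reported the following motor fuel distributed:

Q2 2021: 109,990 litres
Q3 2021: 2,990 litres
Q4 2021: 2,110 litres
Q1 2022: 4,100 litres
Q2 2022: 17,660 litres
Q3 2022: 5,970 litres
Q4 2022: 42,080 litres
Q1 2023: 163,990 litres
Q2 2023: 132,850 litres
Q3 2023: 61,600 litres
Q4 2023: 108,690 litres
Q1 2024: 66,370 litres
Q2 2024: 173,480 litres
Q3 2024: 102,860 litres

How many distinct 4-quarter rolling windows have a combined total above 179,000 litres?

7

Q2 2021–Q1 2022: 109,990 litres + 2,990 litres + 2,110 litres + 4,100 litres = 119,190 litres (under)
Q3 2021–Q2 2022: 2,990 litres + 2,110 litres + 4,100 litres + 17,660 litres = 26,860 litres (under)
Q4 2021–Q3 2022: 2,110 litres + 4,100 litres + 17,660 litres + 5,970 litres = 29,840 litres (under)
Q1 2022–Q4 2022: 4,100 litres + 17,660 litres + 5,970 litres + 42,080 litres = 69,810 litres (under)
Q2 2022–Q1 2023: 17,660 litres + 5,970 litres + 42,080 litres + 163,990 litres = 229,700 litres (over)
Q3 2022–Q2 2023: 5,970 litres + 42,080 litres + 163,990 litres + 132,850 litres = 344,890 litres (over)
Q4 2022–Q3 2023: 42,080 litres + 163,990 litres + 132,850 litres + 61,600 litres = 400,520 litres (over)
Q1 2023–Q4 2023: 163,990 litres + 132,850 litres + 61,600 litres + 108,690 litres = 467,130 litres (over)
Q2 2023–Q1 2024: 132,850 litres + 61,600 litres + 108,690 litres + 66,370 litres = 369,510 litres (over)
Q3 2023–Q2 2024: 61,600 litres + 108,690 litres + 66,370 litres + 173,480 litres = 410,140 litres (over)
Q4 2023–Q3 2024: 108,690 litres + 66,370 litres + 173,480 litres + 102,860 litres = 451,400 litres (over)
7 windows exceed the threshold.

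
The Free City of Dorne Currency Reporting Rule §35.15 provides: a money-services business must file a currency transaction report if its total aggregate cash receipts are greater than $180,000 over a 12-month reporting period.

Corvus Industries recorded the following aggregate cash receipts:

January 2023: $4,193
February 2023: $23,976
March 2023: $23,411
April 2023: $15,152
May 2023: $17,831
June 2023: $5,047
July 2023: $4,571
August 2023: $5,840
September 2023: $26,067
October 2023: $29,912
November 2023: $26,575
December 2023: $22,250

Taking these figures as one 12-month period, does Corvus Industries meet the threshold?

Total aggregate cash receipts: $4,193 + $23,976 + $23,411 + $15,152 + $17,831 + $5,047 + $4,571 + $5,840 + $26,067 + $29,912 + $26,575 + $22,250 = $204,825.
$204,825 > $180,000, so the threshold is exceeded.

Yes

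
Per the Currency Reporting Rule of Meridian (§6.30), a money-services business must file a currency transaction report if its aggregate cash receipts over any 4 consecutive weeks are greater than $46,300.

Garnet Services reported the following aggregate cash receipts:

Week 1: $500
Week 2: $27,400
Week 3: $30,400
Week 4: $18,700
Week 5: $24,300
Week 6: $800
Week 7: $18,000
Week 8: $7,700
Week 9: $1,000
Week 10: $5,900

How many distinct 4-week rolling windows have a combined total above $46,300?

Week 1–Week 4: $500 + $27,400 + $30,400 + $18,700 = $77,000 (over)
Week 2–Week 5: $27,400 + $30,400 + $18,700 + $24,300 = $100,800 (over)
Week 3–Week 6: $30,400 + $18,700 + $24,300 + $800 = $74,200 (over)
Week 4–Week 7: $18,700 + $24,300 + $800 + $18,000 = $61,800 (over)
Week 5–Week 8: $24,300 + $800 + $18,000 + $7,700 = $50,800 (over)
Week 6–Week 9: $800 + $18,000 + $7,700 + $1,000 = $27,500 (under)
Week 7–Week 10: $18,000 + $7,700 + $1,000 + $5,900 = $32,600 (under)
5 windows exceed the threshold.

5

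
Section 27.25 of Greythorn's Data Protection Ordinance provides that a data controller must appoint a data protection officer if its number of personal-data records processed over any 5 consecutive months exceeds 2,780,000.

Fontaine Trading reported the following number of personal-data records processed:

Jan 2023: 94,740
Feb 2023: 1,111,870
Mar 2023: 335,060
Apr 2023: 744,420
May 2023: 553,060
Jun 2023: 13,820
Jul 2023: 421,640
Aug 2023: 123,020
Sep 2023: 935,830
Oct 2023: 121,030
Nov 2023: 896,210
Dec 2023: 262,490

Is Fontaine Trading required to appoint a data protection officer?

Yes

Jan 2023–May 2023: 94,740 + 1,111,870 + 335,060 + 744,420 + 553,060 = 2,839,150 (over)
Feb 2023–Jun 2023: 1,111,870 + 335,060 + 744,420 + 553,060 + 13,820 = 2,758,230 (under)
Mar 2023–Jul 2023: 335,060 + 744,420 + 553,060 + 13,820 + 421,640 = 2,068,000 (under)
Apr 2023–Aug 2023: 744,420 + 553,060 + 13,820 + 421,640 + 123,020 = 1,855,960 (under)
May 2023–Sep 2023: 553,060 + 13,820 + 421,640 + 123,020 + 935,830 = 2,047,370 (under)
Jun 2023–Oct 2023: 13,820 + 421,640 + 123,020 + 935,830 + 121,030 = 1,615,340 (under)
Jul 2023–Nov 2023: 421,640 + 123,020 + 935,830 + 121,030 + 896,210 = 2,497,730 (under)
Aug 2023–Dec 2023: 123,020 + 935,830 + 121,030 + 896,210 + 262,490 = 2,338,580 (under)
At least one window exceeds 2,780,000.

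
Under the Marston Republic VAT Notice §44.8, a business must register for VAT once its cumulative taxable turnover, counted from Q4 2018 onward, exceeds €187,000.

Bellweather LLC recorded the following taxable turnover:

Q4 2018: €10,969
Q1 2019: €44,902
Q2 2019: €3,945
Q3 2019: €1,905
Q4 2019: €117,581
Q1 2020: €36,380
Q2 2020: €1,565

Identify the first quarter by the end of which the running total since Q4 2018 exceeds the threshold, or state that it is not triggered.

Through Q4 2018: €10,969
Through Q1 2019: €55,871
Through Q2 2019: €59,816
Through Q3 2019: €61,721
Through Q4 2019: €179,302
Through Q1 2020: €215,682 ← exceeds threshold

Q1 2020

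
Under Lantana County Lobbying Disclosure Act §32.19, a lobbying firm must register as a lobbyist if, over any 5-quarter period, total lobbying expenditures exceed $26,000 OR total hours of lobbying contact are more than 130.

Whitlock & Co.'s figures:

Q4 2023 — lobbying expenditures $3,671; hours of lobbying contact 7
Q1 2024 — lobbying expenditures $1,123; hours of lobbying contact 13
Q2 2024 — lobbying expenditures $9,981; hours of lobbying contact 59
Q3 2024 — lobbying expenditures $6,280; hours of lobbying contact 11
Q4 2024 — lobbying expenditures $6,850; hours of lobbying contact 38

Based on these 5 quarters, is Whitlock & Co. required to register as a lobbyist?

Yes

Total lobbying expenditures: $3,671 + $1,123 + $9,981 + $6,280 + $6,850 = $27,905 (> $26,000).
Total hours of lobbying contact: 7 + 13 + 59 + 11 + 38 = 128 (≤ 130).
The test is 'or': at least one threshold is exceeded.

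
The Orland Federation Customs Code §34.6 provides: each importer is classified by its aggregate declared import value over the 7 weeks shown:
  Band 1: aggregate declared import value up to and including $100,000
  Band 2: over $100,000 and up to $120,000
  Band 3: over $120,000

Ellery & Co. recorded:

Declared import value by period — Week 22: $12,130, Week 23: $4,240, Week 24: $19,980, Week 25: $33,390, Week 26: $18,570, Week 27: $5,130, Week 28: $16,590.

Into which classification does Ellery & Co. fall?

Aggregate declared import value: $12,130 + $4,240 + $19,980 + $33,390 + $18,570 + $5,130 + $16,590 = $110,030.
$100,000 < $110,030 ≤ $120,000, so Band 2 applies.

Band 2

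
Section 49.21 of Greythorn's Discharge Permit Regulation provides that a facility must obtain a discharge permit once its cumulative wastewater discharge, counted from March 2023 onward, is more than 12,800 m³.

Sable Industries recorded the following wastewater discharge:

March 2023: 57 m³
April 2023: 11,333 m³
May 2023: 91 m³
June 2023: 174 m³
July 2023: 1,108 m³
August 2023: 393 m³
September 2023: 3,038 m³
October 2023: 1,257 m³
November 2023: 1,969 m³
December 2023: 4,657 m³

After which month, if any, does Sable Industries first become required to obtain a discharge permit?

Through March 2023: 57 m³
Through April 2023: 11,390 m³
Through May 2023: 11,481 m³
Through June 2023: 11,655 m³
Through July 2023: 12,763 m³
Through August 2023: 13,156 m³ ← exceeds threshold

August 2023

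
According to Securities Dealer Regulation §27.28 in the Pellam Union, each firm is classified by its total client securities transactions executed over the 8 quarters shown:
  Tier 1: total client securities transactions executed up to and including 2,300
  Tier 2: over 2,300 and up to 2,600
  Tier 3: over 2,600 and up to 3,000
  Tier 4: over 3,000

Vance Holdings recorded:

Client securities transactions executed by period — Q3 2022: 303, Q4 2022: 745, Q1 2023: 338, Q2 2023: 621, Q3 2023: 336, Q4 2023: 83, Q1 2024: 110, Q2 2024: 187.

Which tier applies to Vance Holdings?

Tier 3

Total client securities transactions executed: 303 + 745 + 338 + 621 + 336 + 83 + 110 + 187 = 2,723.
2,600 < 2,723 ≤ 3,000, so Tier 3 applies.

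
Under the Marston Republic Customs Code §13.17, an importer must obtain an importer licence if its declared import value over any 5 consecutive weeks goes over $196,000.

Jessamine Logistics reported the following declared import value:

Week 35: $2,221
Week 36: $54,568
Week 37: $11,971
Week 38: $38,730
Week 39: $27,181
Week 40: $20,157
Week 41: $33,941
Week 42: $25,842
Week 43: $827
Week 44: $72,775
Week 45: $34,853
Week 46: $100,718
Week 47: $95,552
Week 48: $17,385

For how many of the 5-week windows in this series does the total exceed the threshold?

3

Week 35–Week 39: $2,221 + $54,568 + $11,971 + $38,730 + $27,181 = $134,671 (under)
Week 36–Week 40: $54,568 + $11,971 + $38,730 + $27,181 + $20,157 = $152,607 (under)
Week 37–Week 41: $11,971 + $38,730 + $27,181 + $20,157 + $33,941 = $131,980 (under)
Week 38–Week 42: $38,730 + $27,181 + $20,157 + $33,941 + $25,842 = $145,851 (under)
Week 39–Week 43: $27,181 + $20,157 + $33,941 + $25,842 + $827 = $107,948 (under)
Week 40–Week 44: $20,157 + $33,941 + $25,842 + $827 + $72,775 = $153,542 (under)
Week 41–Week 45: $33,941 + $25,842 + $827 + $72,775 + $34,853 = $168,238 (under)
Week 42–Week 46: $25,842 + $827 + $72,775 + $34,853 + $100,718 = $235,015 (over)
Week 43–Week 47: $827 + $72,775 + $34,853 + $100,718 + $95,552 = $304,725 (over)
Week 44–Week 48: $72,775 + $34,853 + $100,718 + $95,552 + $17,385 = $321,283 (over)
3 windows exceed the threshold.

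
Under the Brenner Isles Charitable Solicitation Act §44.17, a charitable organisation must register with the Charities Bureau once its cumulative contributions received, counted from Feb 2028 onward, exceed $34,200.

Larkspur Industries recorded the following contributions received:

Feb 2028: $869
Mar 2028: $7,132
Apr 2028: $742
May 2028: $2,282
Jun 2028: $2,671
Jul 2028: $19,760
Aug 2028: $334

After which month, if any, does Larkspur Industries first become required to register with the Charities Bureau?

Not triggered

Through Feb 2028: $869
Through Mar 2028: $8,001
Through Apr 2028: $8,743
Through May 2028: $11,025
Through Jun 2028: $13,696
Through Jul 2028: $33,456
Through Aug 2028: $33,790
Final cumulative total $33,790 ≤ $34,200; the threshold is never exceeded.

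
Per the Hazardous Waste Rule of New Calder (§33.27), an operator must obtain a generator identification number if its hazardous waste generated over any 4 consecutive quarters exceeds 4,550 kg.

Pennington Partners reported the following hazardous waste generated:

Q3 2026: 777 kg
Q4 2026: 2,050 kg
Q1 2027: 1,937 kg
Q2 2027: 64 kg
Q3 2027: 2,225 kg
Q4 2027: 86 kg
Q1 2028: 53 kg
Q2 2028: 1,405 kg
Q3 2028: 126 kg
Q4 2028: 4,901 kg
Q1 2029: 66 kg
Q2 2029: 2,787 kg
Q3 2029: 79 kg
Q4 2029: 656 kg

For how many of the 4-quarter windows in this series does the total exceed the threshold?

Q3 2026–Q2 2027: 777 kg + 2,050 kg + 1,937 kg + 64 kg = 4,828 kg (over)
Q4 2026–Q3 2027: 2,050 kg + 1,937 kg + 64 kg + 2,225 kg = 6,276 kg (over)
Q1 2027–Q4 2027: 1,937 kg + 64 kg + 2,225 kg + 86 kg = 4,312 kg (under)
Q2 2027–Q1 2028: 64 kg + 2,225 kg + 86 kg + 53 kg = 2,428 kg (under)
Q3 2027–Q2 2028: 2,225 kg + 86 kg + 53 kg + 1,405 kg = 3,769 kg (under)
Q4 2027–Q3 2028: 86 kg + 53 kg + 1,405 kg + 126 kg = 1,670 kg (under)
Q1 2028–Q4 2028: 53 kg + 1,405 kg + 126 kg + 4,901 kg = 6,485 kg (over)
Q2 2028–Q1 2029: 1,405 kg + 126 kg + 4,901 kg + 66 kg = 6,498 kg (over)
Q3 2028–Q2 2029: 126 kg + 4,901 kg + 66 kg + 2,787 kg = 7,880 kg (over)
Q4 2028–Q3 2029: 4,901 kg + 66 kg + 2,787 kg + 79 kg = 7,833 kg (over)
Q1 2029–Q4 2029: 66 kg + 2,787 kg + 79 kg + 656 kg = 3,588 kg (under)
6 windows exceed the threshold.

6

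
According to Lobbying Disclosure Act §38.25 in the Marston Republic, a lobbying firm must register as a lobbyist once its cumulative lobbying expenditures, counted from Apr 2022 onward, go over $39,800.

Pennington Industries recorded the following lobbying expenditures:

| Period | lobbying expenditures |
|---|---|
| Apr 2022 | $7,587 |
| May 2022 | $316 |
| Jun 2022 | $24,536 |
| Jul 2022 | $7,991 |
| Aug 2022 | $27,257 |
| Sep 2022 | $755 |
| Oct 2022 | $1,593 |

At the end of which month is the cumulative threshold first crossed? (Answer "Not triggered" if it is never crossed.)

Jul 2022

Through Apr 2022: $7,587
Through May 2022: $7,903
Through Jun 2022: $32,439
Through Jul 2022: $40,430 ← exceeds threshold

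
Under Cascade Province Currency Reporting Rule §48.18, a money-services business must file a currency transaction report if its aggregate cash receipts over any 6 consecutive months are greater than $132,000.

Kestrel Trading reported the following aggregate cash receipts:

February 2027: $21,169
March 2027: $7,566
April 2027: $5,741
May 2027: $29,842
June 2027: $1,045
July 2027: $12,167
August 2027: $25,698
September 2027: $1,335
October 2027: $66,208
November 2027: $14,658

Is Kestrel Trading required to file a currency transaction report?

Yes

February 2027–July 2027: $21,169 + $7,566 + $5,741 + $29,842 + $1,045 + $12,167 = $77,530 (under)
March 2027–August 2027: $7,566 + $5,741 + $29,842 + $1,045 + $12,167 + $25,698 = $82,059 (under)
April 2027–September 2027: $5,741 + $29,842 + $1,045 + $12,167 + $25,698 + $1,335 = $75,828 (under)
May 2027–October 2027: $29,842 + $1,045 + $12,167 + $25,698 + $1,335 + $66,208 = $136,295 (over)
June 2027–November 2027: $1,045 + $12,167 + $25,698 + $1,335 + $66,208 + $14,658 = $121,111 (under)
At least one window exceeds $132,000.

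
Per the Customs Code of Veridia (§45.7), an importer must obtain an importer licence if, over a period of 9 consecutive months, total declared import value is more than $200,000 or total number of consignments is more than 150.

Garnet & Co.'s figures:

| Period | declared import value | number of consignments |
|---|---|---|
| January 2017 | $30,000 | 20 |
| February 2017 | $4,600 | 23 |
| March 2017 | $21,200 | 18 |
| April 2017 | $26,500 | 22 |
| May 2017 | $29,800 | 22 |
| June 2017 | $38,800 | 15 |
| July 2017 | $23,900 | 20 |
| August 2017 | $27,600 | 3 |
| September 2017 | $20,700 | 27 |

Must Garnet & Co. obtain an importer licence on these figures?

Total declared import value: $30,000 + $4,600 + $21,200 + $26,500 + $29,800 + $38,800 + $23,900 + $27,600 + $20,700 = $223,100 (> $200,000).
Total number of consignments: 20 + 23 + 18 + 22 + 22 + 15 + 20 + 3 + 27 = 170 (> 150).
The test is 'or': at least one threshold is exceeded.

Yes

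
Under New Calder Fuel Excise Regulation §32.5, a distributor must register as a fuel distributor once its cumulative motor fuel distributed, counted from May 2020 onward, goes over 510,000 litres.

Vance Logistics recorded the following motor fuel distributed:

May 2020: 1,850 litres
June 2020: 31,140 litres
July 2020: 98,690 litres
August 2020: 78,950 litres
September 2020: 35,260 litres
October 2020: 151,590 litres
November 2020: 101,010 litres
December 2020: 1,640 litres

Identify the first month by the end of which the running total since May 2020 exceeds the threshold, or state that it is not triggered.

Through May 2020: 1,850 litres
Through June 2020: 32,990 litres
Through July 2020: 131,680 litres
Through August 2020: 210,630 litres
Through September 2020: 245,890 litres
Through October 2020: 397,480 litres
Through November 2020: 498,490 litres
Through December 2020: 500,130 litres
Final cumulative total 500,130 litres ≤ 510,000 litres; the threshold is never exceeded.

Not triggered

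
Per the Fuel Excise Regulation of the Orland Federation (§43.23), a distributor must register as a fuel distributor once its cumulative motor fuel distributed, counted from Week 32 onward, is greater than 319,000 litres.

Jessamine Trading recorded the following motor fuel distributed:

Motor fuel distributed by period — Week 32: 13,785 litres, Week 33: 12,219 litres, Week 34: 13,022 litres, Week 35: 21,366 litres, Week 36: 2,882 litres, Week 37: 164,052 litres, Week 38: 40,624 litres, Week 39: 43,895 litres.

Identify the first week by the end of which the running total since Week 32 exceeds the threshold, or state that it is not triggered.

Through Week 32: 13,785 litres
Through Week 33: 26,004 litres
Through Week 34: 39,026 litres
Through Week 35: 60,392 litres
Through Week 36: 63,274 litres
Through Week 37: 227,326 litres
Through Week 38: 267,950 litres
Through Week 39: 311,845 litres
Final cumulative total 311,845 litres ≤ 319,000 litres; the threshold is never exceeded.

Not triggered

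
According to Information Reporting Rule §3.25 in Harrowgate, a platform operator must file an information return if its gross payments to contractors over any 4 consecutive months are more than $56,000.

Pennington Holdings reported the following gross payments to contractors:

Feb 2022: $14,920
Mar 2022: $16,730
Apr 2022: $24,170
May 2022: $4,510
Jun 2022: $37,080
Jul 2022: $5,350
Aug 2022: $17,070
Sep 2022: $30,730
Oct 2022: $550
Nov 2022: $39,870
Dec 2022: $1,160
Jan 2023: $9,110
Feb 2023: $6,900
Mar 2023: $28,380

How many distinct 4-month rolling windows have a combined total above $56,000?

8

Feb 2022–May 2022: $14,920 + $16,730 + $24,170 + $4,510 = $60,330 (over)
Mar 2022–Jun 2022: $16,730 + $24,170 + $4,510 + $37,080 = $82,490 (over)
Apr 2022–Jul 2022: $24,170 + $4,510 + $37,080 + $5,350 = $71,110 (over)
May 2022–Aug 2022: $4,510 + $37,080 + $5,350 + $17,070 = $64,010 (over)
Jun 2022–Sep 2022: $37,080 + $5,350 + $17,070 + $30,730 = $90,230 (over)
Jul 2022–Oct 2022: $5,350 + $17,070 + $30,730 + $550 = $53,700 (under)
Aug 2022–Nov 2022: $17,070 + $30,730 + $550 + $39,870 = $88,220 (over)
Sep 2022–Dec 2022: $30,730 + $550 + $39,870 + $1,160 = $72,310 (over)
Oct 2022–Jan 2023: $550 + $39,870 + $1,160 + $9,110 = $50,690 (under)
Nov 2022–Feb 2023: $39,870 + $1,160 + $9,110 + $6,900 = $57,040 (over)
Dec 2022–Mar 2023: $1,160 + $9,110 + $6,900 + $28,380 = $45,550 (under)
8 windows exceed the threshold.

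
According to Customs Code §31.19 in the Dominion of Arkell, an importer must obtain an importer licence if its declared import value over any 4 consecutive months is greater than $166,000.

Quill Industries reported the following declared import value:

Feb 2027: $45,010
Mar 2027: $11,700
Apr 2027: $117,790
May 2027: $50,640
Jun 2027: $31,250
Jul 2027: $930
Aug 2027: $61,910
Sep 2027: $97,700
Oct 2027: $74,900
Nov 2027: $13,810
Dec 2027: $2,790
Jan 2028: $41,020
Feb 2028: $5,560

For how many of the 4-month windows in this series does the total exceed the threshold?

7

Feb 2027–May 2027: $45,010 + $11,700 + $117,790 + $50,640 = $225,140 (over)
Mar 2027–Jun 2027: $11,700 + $117,790 + $50,640 + $31,250 = $211,380 (over)
Apr 2027–Jul 2027: $117,790 + $50,640 + $31,250 + $930 = $200,610 (over)
May 2027–Aug 2027: $50,640 + $31,250 + $930 + $61,910 = $144,730 (under)
Jun 2027–Sep 2027: $31,250 + $930 + $61,910 + $97,700 = $191,790 (over)
Jul 2027–Oct 2027: $930 + $61,910 + $97,700 + $74,900 = $235,440 (over)
Aug 2027–Nov 2027: $61,910 + $97,700 + $74,900 + $13,810 = $248,320 (over)
Sep 2027–Dec 2027: $97,700 + $74,900 + $13,810 + $2,790 = $189,200 (over)
Oct 2027–Jan 2028: $74,900 + $13,810 + $2,790 + $41,020 = $132,520 (under)
Nov 2027–Feb 2028: $13,810 + $2,790 + $41,020 + $5,560 = $63,180 (under)
7 windows exceed the threshold.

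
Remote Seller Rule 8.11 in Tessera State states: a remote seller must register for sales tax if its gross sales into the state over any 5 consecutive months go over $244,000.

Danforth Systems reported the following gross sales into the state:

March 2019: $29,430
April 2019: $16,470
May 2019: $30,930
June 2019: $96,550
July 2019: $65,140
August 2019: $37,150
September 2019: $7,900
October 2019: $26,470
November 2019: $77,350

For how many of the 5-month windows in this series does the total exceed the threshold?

March 2019–July 2019: $29,430 + $16,470 + $30,930 + $96,550 + $65,140 = $238,520 (under)
April 2019–August 2019: $16,470 + $30,930 + $96,550 + $65,140 + $37,150 = $246,240 (over)
May 2019–September 2019: $30,930 + $96,550 + $65,140 + $37,150 + $7,900 = $237,670 (under)
June 2019–October 2019: $96,550 + $65,140 + $37,150 + $7,900 + $26,470 = $233,210 (under)
July 2019–November 2019: $65,140 + $37,150 + $7,900 + $26,470 + $77,350 = $214,010 (under)
1 window exceeds the threshold.

1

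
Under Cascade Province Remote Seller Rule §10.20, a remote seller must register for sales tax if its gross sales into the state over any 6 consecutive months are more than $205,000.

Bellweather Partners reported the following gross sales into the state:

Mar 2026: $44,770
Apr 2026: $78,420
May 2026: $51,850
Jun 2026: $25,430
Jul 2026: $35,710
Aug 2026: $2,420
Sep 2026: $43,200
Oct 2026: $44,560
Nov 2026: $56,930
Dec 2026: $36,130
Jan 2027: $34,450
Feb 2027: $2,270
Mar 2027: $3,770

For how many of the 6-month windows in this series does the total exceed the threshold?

Mar 2026–Aug 2026: $44,770 + $78,420 + $51,850 + $25,430 + $35,710 + $2,420 = $238,600 (over)
Apr 2026–Sep 2026: $78,420 + $51,850 + $25,430 + $35,710 + $2,420 + $43,200 = $237,030 (over)
May 2026–Oct 2026: $51,850 + $25,430 + $35,710 + $2,420 + $43,200 + $44,560 = $203,170 (under)
Jun 2026–Nov 2026: $25,430 + $35,710 + $2,420 + $43,200 + $44,560 + $56,930 = $208,250 (over)
Jul 2026–Dec 2026: $35,710 + $2,420 + $43,200 + $44,560 + $56,930 + $36,130 = $218,950 (over)
Aug 2026–Jan 2027: $2,420 + $43,200 + $44,560 + $56,930 + $36,130 + $34,450 = $217,690 (over)
Sep 2026–Feb 2027: $43,200 + $44,560 + $56,930 + $36,130 + $34,450 + $2,270 = $217,540 (over)
Oct 2026–Mar 2027: $44,560 + $56,930 + $36,130 + $34,450 + $2,270 + $3,770 = $178,110 (under)
6 windows exceed the threshold.

6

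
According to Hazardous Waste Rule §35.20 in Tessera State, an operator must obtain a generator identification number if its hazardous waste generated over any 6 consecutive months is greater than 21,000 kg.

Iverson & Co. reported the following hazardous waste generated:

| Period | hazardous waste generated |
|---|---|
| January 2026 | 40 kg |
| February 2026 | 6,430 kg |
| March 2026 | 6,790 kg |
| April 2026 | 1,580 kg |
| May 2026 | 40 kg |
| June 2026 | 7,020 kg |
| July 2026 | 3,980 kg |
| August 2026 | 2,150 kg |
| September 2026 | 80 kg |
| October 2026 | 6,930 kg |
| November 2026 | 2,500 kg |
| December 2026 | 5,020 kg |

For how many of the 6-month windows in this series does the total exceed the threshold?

January 2026–June 2026: 40 kg + 6,430 kg + 6,790 kg + 1,580 kg + 40 kg + 7,020 kg = 21,900 kg (over)
February 2026–July 2026: 6,430 kg + 6,790 kg + 1,580 kg + 40 kg + 7,020 kg + 3,980 kg = 25,840 kg (over)
March 2026–August 2026: 6,790 kg + 1,580 kg + 40 kg + 7,020 kg + 3,980 kg + 2,150 kg = 21,560 kg (over)
April 2026–September 2026: 1,580 kg + 40 kg + 7,020 kg + 3,980 kg + 2,150 kg + 80 kg = 14,850 kg (under)
May 2026–October 2026: 40 kg + 7,020 kg + 3,980 kg + 2,150 kg + 80 kg + 6,930 kg = 20,200 kg (under)
June 2026–November 2026: 7,020 kg + 3,980 kg + 2,150 kg + 80 kg + 6,930 kg + 2,500 kg = 22,660 kg (over)
July 2026–December 2026: 3,980 kg + 2,150 kg + 80 kg + 6,930 kg + 2,500 kg + 5,020 kg = 20,660 kg (under)
4 windows exceed the threshold.

4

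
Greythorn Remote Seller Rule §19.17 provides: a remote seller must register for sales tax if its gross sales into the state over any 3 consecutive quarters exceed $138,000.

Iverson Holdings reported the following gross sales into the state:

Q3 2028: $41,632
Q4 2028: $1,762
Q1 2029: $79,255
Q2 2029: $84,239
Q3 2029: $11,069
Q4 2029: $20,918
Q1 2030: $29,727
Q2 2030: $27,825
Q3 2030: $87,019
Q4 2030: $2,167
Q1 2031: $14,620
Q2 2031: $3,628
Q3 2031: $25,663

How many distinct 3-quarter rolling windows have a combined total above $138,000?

Q3 2028–Q1 2029: $41,632 + $1,762 + $79,255 = $122,649 (under)
Q4 2028–Q2 2029: $1,762 + $79,255 + $84,239 = $165,256 (over)
Q1 2029–Q3 2029: $79,255 + $84,239 + $11,069 = $174,563 (over)
Q2 2029–Q4 2029: $84,239 + $11,069 + $20,918 = $116,226 (under)
Q3 2029–Q1 2030: $11,069 + $20,918 + $29,727 = $61,714 (under)
Q4 2029–Q2 2030: $20,918 + $29,727 + $27,825 = $78,470 (under)
Q1 2030–Q3 2030: $29,727 + $27,825 + $87,019 = $144,571 (over)
Q2 2030–Q4 2030: $27,825 + $87,019 + $2,167 = $117,011 (under)
Q3 2030–Q1 2031: $87,019 + $2,167 + $14,620 = $103,806 (under)
Q4 2030–Q2 2031: $2,167 + $14,620 + $3,628 = $20,415 (under)
Q1 2031–Q3 2031: $14,620 + $3,628 + $25,663 = $43,911 (under)
3 windows exceed the threshold.

3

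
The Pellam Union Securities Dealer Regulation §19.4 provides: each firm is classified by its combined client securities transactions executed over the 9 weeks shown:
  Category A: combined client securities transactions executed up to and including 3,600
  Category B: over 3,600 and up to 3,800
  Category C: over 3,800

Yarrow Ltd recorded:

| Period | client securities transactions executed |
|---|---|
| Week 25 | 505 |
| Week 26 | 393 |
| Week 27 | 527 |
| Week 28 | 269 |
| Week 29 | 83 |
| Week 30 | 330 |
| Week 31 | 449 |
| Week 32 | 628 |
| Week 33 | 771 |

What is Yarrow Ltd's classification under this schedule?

Category C

Combined client securities transactions executed: 505 + 393 + 527 + 269 + 83 + 330 + 449 + 628 + 771 = 3,955.
3,955 > 3,800, so Category C applies.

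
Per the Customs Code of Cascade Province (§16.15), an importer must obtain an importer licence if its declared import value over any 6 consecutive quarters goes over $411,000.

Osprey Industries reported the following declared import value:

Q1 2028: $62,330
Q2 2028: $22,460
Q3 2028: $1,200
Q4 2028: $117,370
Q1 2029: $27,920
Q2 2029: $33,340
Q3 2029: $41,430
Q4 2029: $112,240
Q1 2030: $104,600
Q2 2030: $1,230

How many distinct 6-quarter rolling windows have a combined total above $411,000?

Q1 2028–Q2 2029: $62,330 + $22,460 + $1,200 + $117,370 + $27,920 + $33,340 = $264,620 (under)
Q2 2028–Q3 2029: $22,460 + $1,200 + $117,370 + $27,920 + $33,340 + $41,430 = $243,720 (under)
Q3 2028–Q4 2029: $1,200 + $117,370 + $27,920 + $33,340 + $41,430 + $112,240 = $333,500 (under)
Q4 2028–Q1 2030: $117,370 + $27,920 + $33,340 + $41,430 + $112,240 + $104,600 = $436,900 (over)
Q1 2029–Q2 2030: $27,920 + $33,340 + $41,430 + $112,240 + $104,600 + $1,230 = $320,760 (under)
1 window exceeds the threshold.

1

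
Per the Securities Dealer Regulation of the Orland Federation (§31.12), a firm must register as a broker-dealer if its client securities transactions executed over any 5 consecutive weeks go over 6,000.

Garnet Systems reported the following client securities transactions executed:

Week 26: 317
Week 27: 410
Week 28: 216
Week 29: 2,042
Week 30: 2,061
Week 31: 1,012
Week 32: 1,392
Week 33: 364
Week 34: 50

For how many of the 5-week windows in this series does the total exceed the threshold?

Week 26–Week 30: 317 + 410 + 216 + 2,042 + 2,061 = 5,046 (under)
Week 27–Week 31: 410 + 216 + 2,042 + 2,061 + 1,012 = 5,741 (under)
Week 28–Week 32: 216 + 2,042 + 2,061 + 1,012 + 1,392 = 6,723 (over)
Week 29–Week 33: 2,042 + 2,061 + 1,012 + 1,392 + 364 = 6,871 (over)
Week 30–Week 34: 2,061 + 1,012 + 1,392 + 364 + 50 = 4,879 (under)
2 windows exceed the threshold.

2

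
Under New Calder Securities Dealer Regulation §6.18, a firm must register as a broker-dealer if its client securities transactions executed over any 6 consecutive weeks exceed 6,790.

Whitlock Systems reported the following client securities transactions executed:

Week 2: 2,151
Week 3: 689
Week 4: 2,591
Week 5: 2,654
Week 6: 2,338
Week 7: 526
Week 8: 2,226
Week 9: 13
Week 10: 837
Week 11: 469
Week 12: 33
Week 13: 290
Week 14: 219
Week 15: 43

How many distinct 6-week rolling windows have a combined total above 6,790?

4

Week 2–Week 7: 2,151 + 689 + 2,591 + 2,654 + 2,338 + 526 = 10,949 (over)
Week 3–Week 8: 689 + 2,591 + 2,654 + 2,338 + 526 + 2,226 = 11,024 (over)
Week 4–Week 9: 2,591 + 2,654 + 2,338 + 526 + 2,226 + 13 = 10,348 (over)
Week 5–Week 10: 2,654 + 2,338 + 526 + 2,226 + 13 + 837 = 8,594 (over)
Week 6–Week 11: 2,338 + 526 + 2,226 + 13 + 837 + 469 = 6,409 (under)
Week 7–Week 12: 526 + 2,226 + 13 + 837 + 469 + 33 = 4,104 (under)
Week 8–Week 13: 2,226 + 13 + 837 + 469 + 33 + 290 = 3,868 (under)
Week 9–Week 14: 13 + 837 + 469 + 33 + 290 + 219 = 1,861 (under)
Week 10–Week 15: 837 + 469 + 33 + 290 + 219 + 43 = 1,891 (under)
4 windows exceed the threshold.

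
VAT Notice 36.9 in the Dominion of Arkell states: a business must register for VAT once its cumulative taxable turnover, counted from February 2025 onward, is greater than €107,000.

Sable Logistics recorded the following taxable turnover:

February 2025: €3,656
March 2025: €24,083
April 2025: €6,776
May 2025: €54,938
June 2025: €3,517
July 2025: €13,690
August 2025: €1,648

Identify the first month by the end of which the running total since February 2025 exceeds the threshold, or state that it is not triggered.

August 2025

Through February 2025: €3,656
Through March 2025: €27,739
Through April 2025: €34,515
Through May 2025: €89,453
Through June 2025: €92,970
Through July 2025: €106,660
Through August 2025: €108,308 ← exceeds threshold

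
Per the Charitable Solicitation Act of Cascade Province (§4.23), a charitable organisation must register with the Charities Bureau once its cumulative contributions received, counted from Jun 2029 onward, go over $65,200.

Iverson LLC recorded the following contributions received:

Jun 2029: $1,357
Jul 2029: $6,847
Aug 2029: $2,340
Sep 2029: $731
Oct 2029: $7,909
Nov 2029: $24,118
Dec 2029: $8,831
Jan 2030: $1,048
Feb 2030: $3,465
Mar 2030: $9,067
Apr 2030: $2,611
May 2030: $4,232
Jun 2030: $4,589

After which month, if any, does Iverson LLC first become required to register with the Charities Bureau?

Mar 2030

Through Jun 2029: $1,357
Through Jul 2029: $8,204
Through Aug 2029: $10,544
Through Sep 2029: $11,275
Through Oct 2029: $19,184
Through Nov 2029: $43,302
Through Dec 2029: $52,133
Through Jan 2030: $53,181
Through Feb 2030: $56,646
Through Mar 2030: $65,713 ← exceeds threshold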